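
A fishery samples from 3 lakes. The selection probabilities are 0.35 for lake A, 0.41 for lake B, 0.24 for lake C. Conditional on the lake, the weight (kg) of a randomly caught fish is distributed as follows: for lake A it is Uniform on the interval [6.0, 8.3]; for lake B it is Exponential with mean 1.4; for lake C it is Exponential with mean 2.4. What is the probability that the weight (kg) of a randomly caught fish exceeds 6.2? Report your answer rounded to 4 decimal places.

0.3426

Conditional on each lake, P(X > 6.2): A: 0.913043; B: 0.0119315; C: 0.0755218.
By total probability, P(X > 6.2) = 0.35·0.913043 + 0.41·0.0119315 + 0.24·0.0755218 = 0.342582.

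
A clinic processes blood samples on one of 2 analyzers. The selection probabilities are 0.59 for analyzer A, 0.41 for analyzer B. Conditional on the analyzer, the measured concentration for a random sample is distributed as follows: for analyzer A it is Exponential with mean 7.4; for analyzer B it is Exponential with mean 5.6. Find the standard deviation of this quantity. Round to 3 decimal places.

6.779

Per component, A: μ=7.4, E[X²]=109.52; B: μ=5.6, E[X²]=62.72.
E[X] = 0.59·7.4 + 0.41·5.6 = 6.662.
E[X²] = 0.59·109.52 + 0.41·62.72 = 90.332.
Var(X) = E[X²] − (E[X])² = 90.332 − 44.3822 = 45.9498.
SD(X) = √45.9498 = 6.77862.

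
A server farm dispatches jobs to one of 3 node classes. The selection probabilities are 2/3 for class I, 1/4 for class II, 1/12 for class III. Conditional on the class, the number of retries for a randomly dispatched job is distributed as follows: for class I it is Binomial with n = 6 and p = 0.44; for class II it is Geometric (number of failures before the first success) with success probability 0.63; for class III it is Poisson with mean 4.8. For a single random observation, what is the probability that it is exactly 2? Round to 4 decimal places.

0.2199

Conditional on each class, P(X = 2): I: 0.285594; II: 0.086247; III: 0.0948067.
By total probability, P(X = 2) = 0.666667·0.285594 + 0.25·0.086247 + 0.0833333·0.0948067 = 0.219858.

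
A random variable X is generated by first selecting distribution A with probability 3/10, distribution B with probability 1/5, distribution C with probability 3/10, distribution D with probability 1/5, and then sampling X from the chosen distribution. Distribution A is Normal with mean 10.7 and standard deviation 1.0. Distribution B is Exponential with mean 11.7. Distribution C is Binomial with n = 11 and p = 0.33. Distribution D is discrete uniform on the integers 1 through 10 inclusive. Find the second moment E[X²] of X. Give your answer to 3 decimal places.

101.786

For each component E[X²] = Var + (mean)², giving A: 115.49; B: 273.78; C: 15.609; D: 38.5.
Overall E[X²] = 0.3·115.49 + 0.2·273.78 + 0.3·15.609 + 0.2·38.5 = 101.786.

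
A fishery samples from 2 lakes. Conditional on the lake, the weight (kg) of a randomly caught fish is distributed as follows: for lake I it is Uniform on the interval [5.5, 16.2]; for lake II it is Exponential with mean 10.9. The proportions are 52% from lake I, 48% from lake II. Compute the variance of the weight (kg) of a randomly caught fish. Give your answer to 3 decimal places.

61.991

Per component, I: μ=10.85, E[X²]=127.263; II: μ=10.9, E[X²]=237.62.
E[X] = 0.52·10.85 + 0.48·10.9 = 10.874.
E[X²] = 0.52·127.263 + 0.48·237.62 = 180.235.
Var(X) = E[X²] − (E[X])² = 180.235 − 118.244 = 61.9907.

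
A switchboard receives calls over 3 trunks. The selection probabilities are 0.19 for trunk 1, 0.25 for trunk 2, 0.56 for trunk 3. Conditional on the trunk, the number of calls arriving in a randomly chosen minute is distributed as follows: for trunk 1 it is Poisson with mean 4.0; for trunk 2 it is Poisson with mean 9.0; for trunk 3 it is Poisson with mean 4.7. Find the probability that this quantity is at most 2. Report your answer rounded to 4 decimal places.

Conditional on each trunk, P(X ≤ 2): 1: 0.238103; 2: 0.0062322; 3: 0.1523.
By total probability, P(X ≤ 2) = 0.19·0.238103 + 0.25·0.0062322 + 0.56·0.1523 = 0.132086.

0.1321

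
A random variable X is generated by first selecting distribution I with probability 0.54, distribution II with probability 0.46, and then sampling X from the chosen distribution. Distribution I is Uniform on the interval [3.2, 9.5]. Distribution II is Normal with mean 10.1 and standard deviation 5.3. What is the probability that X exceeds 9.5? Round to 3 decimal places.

Conditional on each component, P(X > 9.5): I: 0; II: 0.545067.
By total probability, P(X > 9.5) = 0.54·0 + 0.46·0.545067 = 0.250731.

0.251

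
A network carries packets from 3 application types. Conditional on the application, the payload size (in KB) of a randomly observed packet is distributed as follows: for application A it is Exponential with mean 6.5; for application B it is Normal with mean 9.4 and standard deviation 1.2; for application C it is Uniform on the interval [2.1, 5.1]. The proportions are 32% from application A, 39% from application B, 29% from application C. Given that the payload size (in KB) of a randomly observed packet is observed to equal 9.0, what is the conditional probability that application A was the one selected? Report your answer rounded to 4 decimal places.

0.0913

Likelihoods f(9.0 | ·): A: 0.0385262; B: 0.314486; C: 0.
Posterior ∝ prior × likelihood. Numerator for A: 0.32·0.0385262 = 0.0123284.
Normalizing constant: 0.32·0.0385262 + 0.39·0.314486 + 0.29·0 = 0.134978.
P(A | observation) = 0.0123284 / 0.134978 = 0.0913362.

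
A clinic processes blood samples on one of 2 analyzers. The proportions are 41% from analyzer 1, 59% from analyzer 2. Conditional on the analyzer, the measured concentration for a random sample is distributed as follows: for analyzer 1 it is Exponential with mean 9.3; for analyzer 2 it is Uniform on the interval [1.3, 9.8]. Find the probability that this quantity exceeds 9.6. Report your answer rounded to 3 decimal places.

Conditional on each analyzer, P(X > 9.6): 1: 0.356202; 2: 0.0235294.
By total probability, P(X > 9.6) = 0.41·0.356202 + 0.59·0.0235294 = 0.159925.

0.160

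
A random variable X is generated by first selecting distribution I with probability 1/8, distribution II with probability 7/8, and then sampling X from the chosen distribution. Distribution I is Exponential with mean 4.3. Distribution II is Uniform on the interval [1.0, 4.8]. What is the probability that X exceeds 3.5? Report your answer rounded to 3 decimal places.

0.355

Conditional on each component, P(X > 3.5): I: 0.443103; II: 0.342105.
By total probability, P(X > 3.5) = 0.125·0.443103 + 0.875·0.342105 = 0.35473.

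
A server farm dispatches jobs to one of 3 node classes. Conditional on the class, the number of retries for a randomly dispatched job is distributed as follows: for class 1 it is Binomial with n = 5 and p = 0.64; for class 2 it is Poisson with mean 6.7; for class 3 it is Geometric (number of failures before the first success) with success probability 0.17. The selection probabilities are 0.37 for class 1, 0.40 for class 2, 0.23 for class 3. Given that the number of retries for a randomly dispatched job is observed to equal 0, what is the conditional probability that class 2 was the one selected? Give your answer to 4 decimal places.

0.0118

Likelihoods P(X=0 | ·): 1: 0.00604662; 2: 0.00123091; 3: 0.17.
Posterior ∝ prior × likelihood. Numerator for 2: 0.4·0.00123091 = 0.000492365.
Normalizing constant: 0.37·0.00604662 + 0.4·0.00123091 + 0.23·0.17 = 0.0418296.
P(2 | observation) = 0.000492365 / 0.0418296 = 0.0117707.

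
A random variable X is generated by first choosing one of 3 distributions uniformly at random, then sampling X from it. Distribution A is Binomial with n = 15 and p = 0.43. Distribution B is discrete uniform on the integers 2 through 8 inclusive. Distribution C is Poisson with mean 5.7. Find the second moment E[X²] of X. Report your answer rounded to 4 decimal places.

For each component E[X²] = Var + (mean)², giving A: 45.279; B: 29; C: 38.19.
Overall E[X²] = 0.333333·45.279 + 0.333333·29 + 0.333333·38.19 = 37.4897.

37.4897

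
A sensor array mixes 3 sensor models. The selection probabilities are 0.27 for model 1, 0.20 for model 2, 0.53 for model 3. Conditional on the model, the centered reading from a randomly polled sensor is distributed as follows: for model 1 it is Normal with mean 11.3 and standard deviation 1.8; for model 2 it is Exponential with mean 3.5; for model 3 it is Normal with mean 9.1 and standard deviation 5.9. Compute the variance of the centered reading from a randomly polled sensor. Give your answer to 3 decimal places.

Per component, 1: μ=11.3, E[X²]=130.93; 2: μ=3.5, E[X²]=24.5; 3: μ=9.1, E[X²]=117.62.
E[X] = 0.27·11.3 + 0.2·3.5 + 0.53·9.1 = 8.574.
E[X²] = 0.27·130.93 + 0.2·24.5 + 0.53·117.62 = 102.59.
Var(X) = E[X²] − (E[X])² = 102.59 − 73.5135 = 29.0762.

29.076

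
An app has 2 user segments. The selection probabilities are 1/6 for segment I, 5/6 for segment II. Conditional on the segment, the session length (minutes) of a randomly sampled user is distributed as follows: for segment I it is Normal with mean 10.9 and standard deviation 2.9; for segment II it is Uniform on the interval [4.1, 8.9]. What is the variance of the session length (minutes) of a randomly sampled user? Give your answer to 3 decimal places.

Per component, I: μ=10.9, E[X²]=127.22; II: μ=6.5, E[X²]=44.17.
E[X] = 0.166667·10.9 + 0.833333·6.5 = 7.23333.
E[X²] = 0.166667·127.22 + 0.833333·44.17 = 58.0117.
Var(X) = E[X²] − (E[X])² = 58.0117 − 52.3211 = 5.69056.

5.691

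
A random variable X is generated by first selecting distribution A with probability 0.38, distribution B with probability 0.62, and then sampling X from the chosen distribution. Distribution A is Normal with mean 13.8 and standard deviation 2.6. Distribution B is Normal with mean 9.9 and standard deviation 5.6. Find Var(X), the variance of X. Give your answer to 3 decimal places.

25.595

Per component, A: μ=13.8, E[X²]=197.2; B: μ=9.9, E[X²]=129.37.
E[X] = 0.38·13.8 + 0.62·9.9 = 11.382.
E[X²] = 0.38·197.2 + 0.62·129.37 = 155.145.
Var(X) = E[X²] − (E[X])² = 155.145 − 129.55 = 25.5955.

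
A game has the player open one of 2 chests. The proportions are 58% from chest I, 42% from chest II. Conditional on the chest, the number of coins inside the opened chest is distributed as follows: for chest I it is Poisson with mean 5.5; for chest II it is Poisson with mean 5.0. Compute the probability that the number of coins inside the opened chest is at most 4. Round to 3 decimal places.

Conditional on each chest, P(X ≤ 4): I: 0.357518; II: 0.440493.
By total probability, P(X ≤ 4) = 0.58·0.357518 + 0.42·0.440493 = 0.392368.

0.392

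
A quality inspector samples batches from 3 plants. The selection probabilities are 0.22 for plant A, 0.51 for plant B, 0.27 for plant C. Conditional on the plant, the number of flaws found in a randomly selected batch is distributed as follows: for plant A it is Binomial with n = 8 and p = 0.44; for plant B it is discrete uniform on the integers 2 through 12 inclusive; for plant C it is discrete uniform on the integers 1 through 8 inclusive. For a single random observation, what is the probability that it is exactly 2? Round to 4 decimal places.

0.1169

Conditional on each plant, P(X = 2): A: 0.167183; B: 0.0909091; C: 0.125.
By total probability, P(X = 2) = 0.22·0.167183 + 0.51·0.0909091 + 0.27·0.125 = 0.116894.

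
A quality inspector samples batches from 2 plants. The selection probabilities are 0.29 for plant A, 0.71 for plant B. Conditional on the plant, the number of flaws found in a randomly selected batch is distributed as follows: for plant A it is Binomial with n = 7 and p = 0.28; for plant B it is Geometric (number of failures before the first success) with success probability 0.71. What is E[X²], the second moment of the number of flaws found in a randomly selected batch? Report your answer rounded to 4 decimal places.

For each component E[X²] = Var + (mean)², giving A: 5.2528; B: 0.742115.
Overall E[X²] = 0.29·5.2528 + 0.71·0.742115 = 2.05021.

2.0502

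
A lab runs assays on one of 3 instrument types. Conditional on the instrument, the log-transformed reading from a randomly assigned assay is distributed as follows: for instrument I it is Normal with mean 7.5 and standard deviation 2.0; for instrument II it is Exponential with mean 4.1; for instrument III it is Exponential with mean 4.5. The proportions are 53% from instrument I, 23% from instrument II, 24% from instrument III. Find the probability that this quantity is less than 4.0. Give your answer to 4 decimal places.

0.3059

Conditional on each instrument, P(X < 4.0): I: 0.0400592; II: 0.623038; III: 0.588888.
By total probability, P(X < 4.0) = 0.53·0.0400592 + 0.23·0.623038 + 0.24·0.588888 = 0.305863.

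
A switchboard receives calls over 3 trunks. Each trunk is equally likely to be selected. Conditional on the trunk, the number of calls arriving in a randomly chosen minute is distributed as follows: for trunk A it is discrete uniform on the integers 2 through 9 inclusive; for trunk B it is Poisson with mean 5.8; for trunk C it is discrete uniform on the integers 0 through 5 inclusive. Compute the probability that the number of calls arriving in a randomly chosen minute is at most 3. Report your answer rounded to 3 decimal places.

Conditional on each trunk, P(X ≤ 3): A: 0.25; B: 0.169963; C: 0.666667.
By total probability, P(X ≤ 3) = 0.333333·0.25 + 0.333333·0.169963 + 0.333333·0.666667 = 0.36221.

0.362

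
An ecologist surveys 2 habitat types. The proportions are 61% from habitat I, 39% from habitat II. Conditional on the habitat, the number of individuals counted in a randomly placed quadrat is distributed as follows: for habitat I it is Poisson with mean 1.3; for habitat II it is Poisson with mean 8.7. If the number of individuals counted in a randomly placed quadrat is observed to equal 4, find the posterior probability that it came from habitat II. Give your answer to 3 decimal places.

0.439

Likelihoods P(X=4 | ·): I: 0.0324324; II: 0.0397653.
Posterior ∝ prior × likelihood. Numerator for II: 0.39·0.0397653 = 0.0155084.
Normalizing constant: 0.61·0.0324324 + 0.39·0.0397653 = 0.0352922.
P(II | observation) = 0.0155084 / 0.0352922 = 0.43943.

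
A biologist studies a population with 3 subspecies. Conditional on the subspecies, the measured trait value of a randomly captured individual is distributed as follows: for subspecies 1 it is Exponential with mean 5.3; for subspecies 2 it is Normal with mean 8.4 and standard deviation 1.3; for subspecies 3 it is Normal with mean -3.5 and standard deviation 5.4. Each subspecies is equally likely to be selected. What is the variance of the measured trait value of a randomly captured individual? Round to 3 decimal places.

45.053

Per component, 1: μ=5.3, E[X²]=56.18; 2: μ=8.4, E[X²]=72.25; 3: μ=-3.5, E[X²]=41.41.
E[X] = 0.333333·5.3 + 0.333333·8.4 + 0.333333·-3.5 = 3.4.
E[X²] = 0.333333·56.18 + 0.333333·72.25 + 0.333333·41.41 = 56.6133.
Var(X) = E[X²] − (E[X])² = 56.6133 − 11.56 = 45.0533.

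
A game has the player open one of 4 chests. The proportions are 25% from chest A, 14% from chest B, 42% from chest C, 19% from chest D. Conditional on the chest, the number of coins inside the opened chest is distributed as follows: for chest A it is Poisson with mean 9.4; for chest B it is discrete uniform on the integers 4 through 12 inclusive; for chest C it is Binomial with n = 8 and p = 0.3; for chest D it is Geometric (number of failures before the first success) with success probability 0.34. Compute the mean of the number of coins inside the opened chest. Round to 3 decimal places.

Component means — A: 9.4; B: 8; C: 2.4; D: 1.94118.
E[X] = 0.25·9.4 + 0.14·8 + 0.42·2.4 + 0.19·1.94118 = 4.84682.

4.847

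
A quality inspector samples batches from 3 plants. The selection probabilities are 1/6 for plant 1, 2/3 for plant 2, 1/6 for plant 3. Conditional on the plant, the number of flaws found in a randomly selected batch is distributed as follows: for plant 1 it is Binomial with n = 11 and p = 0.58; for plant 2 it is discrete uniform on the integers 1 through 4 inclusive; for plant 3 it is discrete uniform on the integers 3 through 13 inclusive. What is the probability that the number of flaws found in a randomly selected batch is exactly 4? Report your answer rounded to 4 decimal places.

0.1962

Conditional on each plant, P(X = 4): 1: 0.0860936; 2: 0.25; 3: 0.0909091.
By total probability, P(X = 4) = 0.166667·0.0860936 + 0.666667·0.25 + 0.166667·0.0909091 = 0.196167.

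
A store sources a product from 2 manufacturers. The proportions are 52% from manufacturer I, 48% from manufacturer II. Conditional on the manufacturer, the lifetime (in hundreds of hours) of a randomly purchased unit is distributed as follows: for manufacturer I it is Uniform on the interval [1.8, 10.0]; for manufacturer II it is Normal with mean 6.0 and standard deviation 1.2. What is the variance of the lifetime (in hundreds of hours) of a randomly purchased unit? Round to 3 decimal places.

3.607

Per component, I: μ=5.9, E[X²]=40.4133; II: μ=6, E[X²]=37.44.
E[X] = 0.52·5.9 + 0.48·6 = 5.948.
E[X²] = 0.52·40.4133 + 0.48·37.44 = 38.9861.
Var(X) = E[X²] − (E[X])² = 38.9861 − 35.3787 = 3.60743.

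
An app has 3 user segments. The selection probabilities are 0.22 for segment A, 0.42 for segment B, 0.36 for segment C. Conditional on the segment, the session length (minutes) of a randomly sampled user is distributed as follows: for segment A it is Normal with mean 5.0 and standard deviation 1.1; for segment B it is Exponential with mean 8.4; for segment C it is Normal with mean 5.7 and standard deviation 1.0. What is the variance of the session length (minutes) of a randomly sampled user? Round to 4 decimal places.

Per component, A: μ=5, E[X²]=26.21; B: μ=8.4, E[X²]=141.12; C: μ=5.7, E[X²]=33.49.
E[X] = 0.22·5 + 0.42·8.4 + 0.36·5.7 = 6.68.
E[X²] = 0.22·26.21 + 0.42·141.12 + 0.36·33.49 = 77.093.
Var(X) = E[X²] − (E[X])² = 77.093 − 44.6224 = 32.4706.

32.4706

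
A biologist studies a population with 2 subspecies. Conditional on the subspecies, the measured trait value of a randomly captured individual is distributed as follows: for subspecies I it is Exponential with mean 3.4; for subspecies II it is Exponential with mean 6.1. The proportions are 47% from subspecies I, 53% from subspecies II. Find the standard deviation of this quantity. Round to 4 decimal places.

5.1933

Per component, I: μ=3.4, E[X²]=23.12; II: μ=6.1, E[X²]=74.42.
E[X] = 0.47·3.4 + 0.53·6.1 = 4.831.
E[X²] = 0.47·23.12 + 0.53·74.42 = 50.309.
Var(X) = E[X²] − (E[X])² = 50.309 − 23.3386 = 26.9704.
SD(X) = √26.9704 = 5.19331.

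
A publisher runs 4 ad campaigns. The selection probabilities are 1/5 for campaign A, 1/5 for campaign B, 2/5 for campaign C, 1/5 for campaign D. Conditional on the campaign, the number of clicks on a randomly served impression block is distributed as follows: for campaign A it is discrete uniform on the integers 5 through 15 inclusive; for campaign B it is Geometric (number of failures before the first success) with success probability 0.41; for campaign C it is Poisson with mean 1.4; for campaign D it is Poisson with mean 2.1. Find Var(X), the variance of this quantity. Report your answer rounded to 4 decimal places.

15.0836

Per component, A: μ=10, E[X²]=110; B: μ=1.43902, E[X²]=5.58061; C: μ=1.4, E[X²]=3.36; D: μ=2.1, E[X²]=6.51.
E[X] = 0.2·10 + 0.2·1.43902 + 0.4·1.4 + 0.2·2.1 = 3.2678.
E[X²] = 0.2·110 + 0.2·5.58061 + 0.4·3.36 + 0.2·6.51 = 25.7621.
Var(X) = E[X²] − (E[X])² = 25.7621 − 10.6785 = 15.0836.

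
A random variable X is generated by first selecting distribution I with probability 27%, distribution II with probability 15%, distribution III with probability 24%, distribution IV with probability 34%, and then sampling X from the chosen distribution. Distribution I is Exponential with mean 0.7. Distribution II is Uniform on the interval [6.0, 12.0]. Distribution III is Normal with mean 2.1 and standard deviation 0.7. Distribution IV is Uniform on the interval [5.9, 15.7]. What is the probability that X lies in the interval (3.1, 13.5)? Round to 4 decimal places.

0.4353

Conditional on each component, P(3.1 < X < 13.5): I: 0.0119315; II: 1; III: 0.0765637; IV: 0.77551.
By total probability, P(3.1 < X < 13.5) = 0.27·0.0119315 + 0.15·1 + 0.24·0.0765637 + 0.34·0.77551 = 0.43527.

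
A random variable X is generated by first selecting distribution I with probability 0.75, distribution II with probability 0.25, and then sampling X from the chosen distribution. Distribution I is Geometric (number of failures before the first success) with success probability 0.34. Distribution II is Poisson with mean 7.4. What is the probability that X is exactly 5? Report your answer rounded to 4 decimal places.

0.0602

Conditional on each component, P(X = 5): I: 0.0425793; II: 0.113031.
By total probability, P(X = 5) = 0.75·0.0425793 + 0.25·0.113031 = 0.0601923.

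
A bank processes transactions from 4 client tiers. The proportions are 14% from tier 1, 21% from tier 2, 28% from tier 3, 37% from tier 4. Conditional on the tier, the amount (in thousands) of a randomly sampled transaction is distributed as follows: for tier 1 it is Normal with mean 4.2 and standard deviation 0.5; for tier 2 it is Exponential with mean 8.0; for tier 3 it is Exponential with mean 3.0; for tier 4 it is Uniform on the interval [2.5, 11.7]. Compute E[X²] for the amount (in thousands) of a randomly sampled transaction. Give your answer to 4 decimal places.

55.6860

For each component E[X²] = Var + (mean)², giving 1: 17.89; 2: 128; 3: 18; 4: 57.4633.
Overall E[X²] = 0.14·17.89 + 0.21·128 + 0.28·18 + 0.37·57.4633 = 55.686.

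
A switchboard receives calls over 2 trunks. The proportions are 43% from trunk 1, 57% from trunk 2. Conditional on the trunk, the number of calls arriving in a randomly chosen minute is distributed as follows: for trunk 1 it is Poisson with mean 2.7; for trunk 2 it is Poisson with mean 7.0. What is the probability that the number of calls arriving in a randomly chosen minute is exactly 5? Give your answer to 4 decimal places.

Conditional on each trunk, P(X = 5): 1: 0.0803605; 2: 0.127717.
By total probability, P(X = 5) = 0.43·0.0803605 + 0.57·0.127717 = 0.107354.

0.1074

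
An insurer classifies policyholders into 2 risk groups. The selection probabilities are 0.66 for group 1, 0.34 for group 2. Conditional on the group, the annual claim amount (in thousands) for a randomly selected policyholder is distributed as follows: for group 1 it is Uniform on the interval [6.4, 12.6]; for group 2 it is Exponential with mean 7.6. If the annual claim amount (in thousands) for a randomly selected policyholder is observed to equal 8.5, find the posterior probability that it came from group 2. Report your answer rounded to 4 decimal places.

0.1208

Likelihoods f(8.5 | ·): 1: 0.16129; 2: 0.0429994.
Posterior ∝ prior × likelihood. Numerator for 2: 0.34·0.0429994 = 0.0146198.
Normalizing constant: 0.66·0.16129 + 0.34·0.0429994 = 0.121071.
P(2 | observation) = 0.0146198 / 0.121071 = 0.120753.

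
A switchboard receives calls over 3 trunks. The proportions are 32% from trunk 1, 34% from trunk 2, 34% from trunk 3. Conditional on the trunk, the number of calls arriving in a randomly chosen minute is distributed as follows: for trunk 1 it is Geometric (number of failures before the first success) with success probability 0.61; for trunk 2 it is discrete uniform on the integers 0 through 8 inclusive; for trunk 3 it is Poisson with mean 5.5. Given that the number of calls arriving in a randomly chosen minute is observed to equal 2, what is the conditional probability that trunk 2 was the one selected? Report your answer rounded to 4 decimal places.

0.4269

Likelihoods P(X=2 | ·): 1: 0.092781; 2: 0.111111; 3: 0.0618124.
Posterior ∝ prior × likelihood. Numerator for 2: 0.34·0.111111 = 0.0377778.
Normalizing constant: 0.32·0.092781 + 0.34·0.111111 + 0.34·0.0618124 = 0.0884839.
P(2 | observation) = 0.0377778 / 0.0884839 = 0.426945.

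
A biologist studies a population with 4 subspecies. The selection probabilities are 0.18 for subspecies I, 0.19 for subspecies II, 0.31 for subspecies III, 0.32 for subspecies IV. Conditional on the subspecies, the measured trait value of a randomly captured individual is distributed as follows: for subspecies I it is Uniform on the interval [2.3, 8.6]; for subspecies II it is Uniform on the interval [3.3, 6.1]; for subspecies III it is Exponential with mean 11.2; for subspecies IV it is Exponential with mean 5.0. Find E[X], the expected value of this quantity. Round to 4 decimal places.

Component means — I: 5.45; II: 4.7; III: 11.2; IV: 5.
E[X] = 0.18·5.45 + 0.19·4.7 + 0.31·11.2 + 0.32·5 = 6.946.

6.9460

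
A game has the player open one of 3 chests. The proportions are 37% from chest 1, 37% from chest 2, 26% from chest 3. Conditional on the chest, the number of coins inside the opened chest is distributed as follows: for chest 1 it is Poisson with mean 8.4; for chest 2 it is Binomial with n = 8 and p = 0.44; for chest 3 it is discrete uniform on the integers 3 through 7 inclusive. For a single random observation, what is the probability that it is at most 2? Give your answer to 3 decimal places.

0.092

Conditional on each chest, P(X ≤ 2): 1: 0.0100471; 2: 0.237648; 3: 0.
By total probability, P(X ≤ 2) = 0.37·0.0100471 + 0.37·0.237648 + 0.26·0 = 0.0916473.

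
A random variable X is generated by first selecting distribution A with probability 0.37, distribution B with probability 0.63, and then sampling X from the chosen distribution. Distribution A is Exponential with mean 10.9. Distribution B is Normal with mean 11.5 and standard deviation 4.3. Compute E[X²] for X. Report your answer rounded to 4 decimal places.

182.8856

For each component E[X²] = Var + (mean)², giving A: 237.62; B: 150.74.
Overall E[X²] = 0.37·237.62 + 0.63·150.74 = 182.886.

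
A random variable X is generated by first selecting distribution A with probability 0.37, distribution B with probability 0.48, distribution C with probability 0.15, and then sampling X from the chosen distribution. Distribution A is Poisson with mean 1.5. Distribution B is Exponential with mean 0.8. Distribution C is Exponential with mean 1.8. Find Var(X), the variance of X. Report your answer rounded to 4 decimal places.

1.5122

Per component, A: μ=1.5, E[X²]=3.75; B: μ=0.8, E[X²]=1.28; C: μ=1.8, E[X²]=6.48.
E[X] = 0.37·1.5 + 0.48·0.8 + 0.15·1.8 = 1.209.
E[X²] = 0.37·3.75 + 0.48·1.28 + 0.15·6.48 = 2.9739.
Var(X) = E[X²] − (E[X])² = 2.9739 − 1.46168 = 1.51222.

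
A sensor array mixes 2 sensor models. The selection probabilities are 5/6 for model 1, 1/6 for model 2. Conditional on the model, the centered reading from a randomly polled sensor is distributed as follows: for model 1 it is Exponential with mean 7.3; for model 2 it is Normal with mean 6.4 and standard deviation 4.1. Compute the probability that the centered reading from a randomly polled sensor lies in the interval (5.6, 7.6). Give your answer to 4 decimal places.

Conditional on each model, P(5.6 < X < 7.6): 1: 0.111279; 2: 0.192469.
By total probability, P(5.6 < X < 7.6) = 0.833333·0.111279 + 0.166667·0.192469 = 0.124811.

0.1248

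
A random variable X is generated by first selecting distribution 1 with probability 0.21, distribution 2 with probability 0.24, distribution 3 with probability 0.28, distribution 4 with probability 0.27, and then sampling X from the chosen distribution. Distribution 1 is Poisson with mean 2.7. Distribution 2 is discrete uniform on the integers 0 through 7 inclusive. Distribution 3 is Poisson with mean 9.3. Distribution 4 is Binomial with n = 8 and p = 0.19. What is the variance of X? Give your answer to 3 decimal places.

Per component, 1: μ=2.7, E[X²]=9.99; 2: μ=3.5, E[X²]=17.5; 3: μ=9.3, E[X²]=95.79; 4: μ=1.52, E[X²]=3.5416.
E[X] = 0.21·2.7 + 0.24·3.5 + 0.28·9.3 + 0.27·1.52 = 4.4214.
E[X²] = 0.21·9.99 + 0.24·17.5 + 0.28·95.79 + 0.27·3.5416 = 34.0753.
Var(X) = E[X²] − (E[X])² = 34.0753 − 19.5488 = 14.5266.

14.527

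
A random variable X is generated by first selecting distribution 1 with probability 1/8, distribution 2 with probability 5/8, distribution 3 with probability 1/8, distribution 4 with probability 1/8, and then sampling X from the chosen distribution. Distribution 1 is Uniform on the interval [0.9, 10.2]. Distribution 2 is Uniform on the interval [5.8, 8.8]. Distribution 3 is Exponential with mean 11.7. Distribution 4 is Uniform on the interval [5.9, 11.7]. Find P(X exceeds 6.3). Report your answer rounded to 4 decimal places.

0.7626

Conditional on each component, P(X > 6.3): 1: 0.419355; 2: 0.833333; 3: 0.583645; 4: 0.931034.
By total probability, P(X > 6.3) = 0.125·0.419355 + 0.625·0.833333 + 0.125·0.583645 + 0.125·0.931034 = 0.762588.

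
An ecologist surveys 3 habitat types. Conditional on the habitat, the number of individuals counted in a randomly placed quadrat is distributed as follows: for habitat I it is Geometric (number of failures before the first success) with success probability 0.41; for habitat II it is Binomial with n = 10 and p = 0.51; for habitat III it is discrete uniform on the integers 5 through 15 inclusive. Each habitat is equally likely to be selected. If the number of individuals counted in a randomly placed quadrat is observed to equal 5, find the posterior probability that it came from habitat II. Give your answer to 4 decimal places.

Likelihoods P(X=5 | ·): I: 0.0293119; II: 0.245602; III: 0.0909091.
Posterior ∝ prior × likelihood. Numerator for II: 0.333333·0.245602 = 0.0818673.
Normalizing constant: 0.333333·0.0293119 + 0.333333·0.245602 + 0.333333·0.0909091 = 0.121941.
P(II | observation) = 0.0818673 / 0.121941 = 0.671368.

0.6714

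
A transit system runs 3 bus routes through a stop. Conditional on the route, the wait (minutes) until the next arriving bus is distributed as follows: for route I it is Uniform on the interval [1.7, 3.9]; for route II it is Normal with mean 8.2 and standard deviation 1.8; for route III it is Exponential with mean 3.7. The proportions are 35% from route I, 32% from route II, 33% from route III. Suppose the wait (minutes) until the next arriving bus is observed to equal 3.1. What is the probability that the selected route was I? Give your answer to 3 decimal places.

0.800

Likelihoods f(3.1 | ·): I: 0.454545; II: 0.00400339; III: 0.116931.
Posterior ∝ prior × likelihood. Numerator for I: 0.35·0.454545 = 0.159091.
Normalizing constant: 0.35·0.454545 + 0.32·0.00400339 + 0.33·0.116931 = 0.198959.
P(I | observation) = 0.159091 / 0.198959 = 0.799616.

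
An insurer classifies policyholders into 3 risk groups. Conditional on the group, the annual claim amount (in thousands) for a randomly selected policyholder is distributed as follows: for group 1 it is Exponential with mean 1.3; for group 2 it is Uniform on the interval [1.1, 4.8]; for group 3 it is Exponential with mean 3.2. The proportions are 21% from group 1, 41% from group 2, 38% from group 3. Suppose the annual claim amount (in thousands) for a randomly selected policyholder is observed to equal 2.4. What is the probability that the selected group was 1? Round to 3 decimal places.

0.133

Likelihoods f(2.4 | ·): 1: 0.121418; 2: 0.27027; 3: 0.147615.
Posterior ∝ prior × likelihood. Numerator for 1: 0.21·0.121418 = 0.0254977.
Normalizing constant: 0.21·0.121418 + 0.41·0.27027 + 0.38·0.147615 = 0.192402.
P(1 | observation) = 0.0254977 / 0.192402 = 0.132523.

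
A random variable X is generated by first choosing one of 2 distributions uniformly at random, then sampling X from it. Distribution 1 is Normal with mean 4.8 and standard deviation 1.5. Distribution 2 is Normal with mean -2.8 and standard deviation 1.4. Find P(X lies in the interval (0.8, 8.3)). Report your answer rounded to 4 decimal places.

Conditional on each component, P(0.8 < X < 8.3): 1: 0.986354; 2: 0.005064.
By total probability, P(0.8 < X < 8.3) = 0.5·0.986354 + 0.5·0.005064 = 0.495709.

0.4957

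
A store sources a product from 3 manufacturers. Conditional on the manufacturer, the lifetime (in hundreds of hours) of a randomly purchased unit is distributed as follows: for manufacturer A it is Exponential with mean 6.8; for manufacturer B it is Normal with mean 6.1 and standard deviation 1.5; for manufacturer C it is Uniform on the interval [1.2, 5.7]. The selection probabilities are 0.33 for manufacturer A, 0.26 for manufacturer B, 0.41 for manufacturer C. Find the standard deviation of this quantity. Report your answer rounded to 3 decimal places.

Per component, A: μ=6.8, E[X²]=92.48; B: μ=6.1, E[X²]=39.46; C: μ=3.45, E[X²]=13.59.
E[X] = 0.33·6.8 + 0.26·6.1 + 0.41·3.45 = 5.2445.
E[X²] = 0.33·92.48 + 0.26·39.46 + 0.41·13.59 = 46.3499.
Var(X) = E[X²] − (E[X])² = 46.3499 − 27.5048 = 18.8451.
SD(X) = √18.8451 = 4.3411.

4.341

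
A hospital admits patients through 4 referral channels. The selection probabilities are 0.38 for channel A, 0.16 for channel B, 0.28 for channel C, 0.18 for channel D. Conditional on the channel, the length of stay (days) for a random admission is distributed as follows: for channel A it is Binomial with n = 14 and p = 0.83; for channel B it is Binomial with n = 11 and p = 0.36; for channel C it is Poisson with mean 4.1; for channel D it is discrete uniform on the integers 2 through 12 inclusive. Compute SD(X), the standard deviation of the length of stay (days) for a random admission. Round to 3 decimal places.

3.980

Per component, A: μ=11.62, E[X²]=137; B: μ=3.96, E[X²]=18.216; C: μ=4.1, E[X²]=20.91; D: μ=7, E[X²]=59.
E[X] = 0.38·11.62 + 0.16·3.96 + 0.28·4.1 + 0.18·7 = 7.4572.
E[X²] = 0.38·137 + 0.16·18.216 + 0.28·20.91 + 0.18·59 = 71.4493.
Var(X) = E[X²] − (E[X])² = 71.4493 − 55.6098 = 15.8395.
SD(X) = √15.8395 = 3.97988.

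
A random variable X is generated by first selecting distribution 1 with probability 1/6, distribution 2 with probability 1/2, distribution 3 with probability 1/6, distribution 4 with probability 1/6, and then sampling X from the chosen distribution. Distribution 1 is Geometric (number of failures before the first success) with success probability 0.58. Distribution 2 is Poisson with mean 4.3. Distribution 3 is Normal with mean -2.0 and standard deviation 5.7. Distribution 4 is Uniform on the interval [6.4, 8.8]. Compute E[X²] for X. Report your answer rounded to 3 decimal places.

For each component E[X²] = Var + (mean)², giving 1: 1.77289; 2: 22.79; 3: 36.49; 4: 58.24.
Overall E[X²] = 0.166667·1.77289 + 0.5·22.79 + 0.166667·36.49 + 0.166667·58.24 = 27.4788.

27.479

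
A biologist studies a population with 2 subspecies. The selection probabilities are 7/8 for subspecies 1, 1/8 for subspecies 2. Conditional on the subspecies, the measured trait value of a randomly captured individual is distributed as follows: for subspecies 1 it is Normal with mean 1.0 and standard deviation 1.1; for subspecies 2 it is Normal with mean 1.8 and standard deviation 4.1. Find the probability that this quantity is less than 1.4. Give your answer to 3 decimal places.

0.619

Conditional on each subspecies, P(X < 1.4): 1: 0.641935; 2: 0.46114.
By total probability, P(X < 1.4) = 0.875·0.641935 + 0.125·0.46114 = 0.619336.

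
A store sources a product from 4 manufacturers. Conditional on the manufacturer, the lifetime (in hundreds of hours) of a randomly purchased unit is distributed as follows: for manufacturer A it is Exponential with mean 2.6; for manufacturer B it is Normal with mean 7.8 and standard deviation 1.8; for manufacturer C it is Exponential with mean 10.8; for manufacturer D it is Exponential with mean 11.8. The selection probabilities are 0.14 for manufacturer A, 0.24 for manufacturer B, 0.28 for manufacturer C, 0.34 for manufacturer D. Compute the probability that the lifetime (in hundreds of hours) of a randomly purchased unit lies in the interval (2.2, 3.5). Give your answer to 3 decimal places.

Conditional on each manufacturer, P(2.2 < X < 3.5): A: 0.168823; B: 0.00751778; C: 0.0925074; D: 0.0865741.
By total probability, P(2.2 < X < 3.5) = 0.14·0.168823 + 0.24·0.00751778 + 0.28·0.0925074 + 0.34·0.0865741 = 0.0807767.

0.081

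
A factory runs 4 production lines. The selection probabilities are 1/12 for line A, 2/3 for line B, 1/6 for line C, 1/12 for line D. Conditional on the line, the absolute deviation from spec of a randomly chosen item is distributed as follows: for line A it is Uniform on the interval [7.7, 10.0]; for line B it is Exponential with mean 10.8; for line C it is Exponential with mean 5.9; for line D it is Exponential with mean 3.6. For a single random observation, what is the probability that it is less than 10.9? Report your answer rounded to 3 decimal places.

Conditional on each line, P(X < 10.9): A: 1; B: 0.635511; C: 0.842363; D: 0.951577.
By total probability, P(X < 10.9) = 0.0833333·1 + 0.666667·0.635511 + 0.166667·0.842363 + 0.0833333·0.951577 = 0.726699.

0.727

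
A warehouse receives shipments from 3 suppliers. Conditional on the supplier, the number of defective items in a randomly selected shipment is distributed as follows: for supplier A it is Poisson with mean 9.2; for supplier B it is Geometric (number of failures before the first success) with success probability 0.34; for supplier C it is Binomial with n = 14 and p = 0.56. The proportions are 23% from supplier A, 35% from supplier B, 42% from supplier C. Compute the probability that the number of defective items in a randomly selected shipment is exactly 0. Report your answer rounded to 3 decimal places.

0.119

Conditional on each supplier, P(X = 0): A: 0.000101039; B: 0.34; C: 1.01938e-05.
By total probability, P(X = 0) = 0.23·0.000101039 + 0.35·0.34 + 0.42·1.01938e-05 = 0.119028.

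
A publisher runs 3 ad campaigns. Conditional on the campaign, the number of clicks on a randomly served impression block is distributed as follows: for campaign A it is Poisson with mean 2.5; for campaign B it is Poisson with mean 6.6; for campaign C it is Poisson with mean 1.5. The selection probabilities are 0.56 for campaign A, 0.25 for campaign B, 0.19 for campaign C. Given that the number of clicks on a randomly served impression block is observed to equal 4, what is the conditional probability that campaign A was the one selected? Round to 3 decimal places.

0.676

Likelihoods P(X=4 | ·): A: 0.133602; B: 0.107553; C: 0.0470665.
Posterior ∝ prior × likelihood. Numerator for A: 0.56·0.133602 = 0.0748171.
Normalizing constant: 0.56·0.133602 + 0.25·0.107553 + 0.19·0.0470665 = 0.110648.
P(A | observation) = 0.0748171 / 0.110648 = 0.676173.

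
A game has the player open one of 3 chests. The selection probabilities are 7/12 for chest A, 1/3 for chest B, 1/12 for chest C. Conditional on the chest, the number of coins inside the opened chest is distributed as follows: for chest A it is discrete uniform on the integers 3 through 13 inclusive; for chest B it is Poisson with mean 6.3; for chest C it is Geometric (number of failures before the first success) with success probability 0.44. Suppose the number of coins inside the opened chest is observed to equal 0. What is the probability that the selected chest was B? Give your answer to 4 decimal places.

Likelihoods P(X=0 | ·): A: 0; B: 0.0018363; C: 0.44.
Posterior ∝ prior × likelihood. Numerator for B: 0.333333·0.0018363 = 0.000612102.
Normalizing constant: 0.583333·0 + 0.333333·0.0018363 + 0.0833333·0.44 = 0.0372788.
P(B | observation) = 0.000612102 / 0.0372788 = 0.0164196.

0.0164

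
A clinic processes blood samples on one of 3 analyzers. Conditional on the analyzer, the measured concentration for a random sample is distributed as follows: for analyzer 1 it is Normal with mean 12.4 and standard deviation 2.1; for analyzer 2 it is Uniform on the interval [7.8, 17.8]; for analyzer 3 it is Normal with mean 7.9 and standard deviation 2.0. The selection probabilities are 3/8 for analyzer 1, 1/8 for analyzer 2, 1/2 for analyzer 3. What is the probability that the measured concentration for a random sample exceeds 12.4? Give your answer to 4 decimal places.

Conditional on each analyzer, P(X > 12.4): 1: 0.5; 2: 0.54; 3: 0.0122245.
By total probability, P(X > 12.4) = 0.375·0.5 + 0.125·0.54 + 0.5·0.0122245 = 0.261112.

0.2611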